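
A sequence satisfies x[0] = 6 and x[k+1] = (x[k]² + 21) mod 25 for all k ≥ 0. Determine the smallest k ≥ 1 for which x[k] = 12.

Computing terms: x[0] = 6; x[1] = 7; x[2] = 20; x[3] = 21; x[4] = 12; x[5] = 15; x[6] = 21.
Since x[6] = x[3] = 21, the sequence is eventually periodic: after a pre-period of length 3 it cycles with period 3.
The value 12 first appears (with k ≥ 1) at x[4].

4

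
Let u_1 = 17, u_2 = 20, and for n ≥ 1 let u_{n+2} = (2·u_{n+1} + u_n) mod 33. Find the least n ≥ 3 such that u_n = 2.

We have u_1 = 17; u_2 = 20; u_3 = 24; u_4 = 2; u_5 = 28; u_6 = 25; u_7 = 12; u_8 = 16; u_9 = 11; u_{10} = 5; u_{11} = 21; u_{12} = 14; u_{13} = 16; u_{14} = 13; u_{15} = 9; u_{16} = 31; u_{17} = 5; u_{18} = 8; u_{19} = 21; u_{20} = 17; u_{21} = 22; u_{22} = 28; u_{23} = 12; u_{24} = 19; u_{25} = 17; u_{26} = 20.
The sequence repeats with period 24.
The value 2 first appears (with n ≥ 3) at u_4.

4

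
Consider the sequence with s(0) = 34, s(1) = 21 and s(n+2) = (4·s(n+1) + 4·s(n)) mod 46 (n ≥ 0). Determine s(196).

20

s(0) = 34; s(1) = 21; s(2) = 36; s(3) = 44; s(4) = 44; s(5) = 30; s(6) = 20; s(7) = 16; s(8) = 6; s(9) = 42; s(10) = 8; s(11) = 16; s(12) = 4; s(13) = 34; s(14) = 14; s(15) = 8; s(16) = 42; s(17) = 16; s(18) = 2; s(19) = 26; s(20) = 20; s(21) = 0; s(22) = 34; s(23) = 44; s(24) = 36; s(25) = 44.
Since (s(24), s(25)) = (s(2), s(3)) = (36, 44) (two consecutive terms determine the rest), the sequence is eventually periodic: after a pre-period of length 2 it cycles with period 22.
For n ≥ 2, s(n) depends only on (n - 2) mod 22. (196 - 2) mod 22 = 18, so s(196) = s(20) = 20.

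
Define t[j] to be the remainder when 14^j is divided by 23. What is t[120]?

Listing terms: t[1] = 14,  t[2] = 12,  t[3] = 7,  t[4] = 6,  t[5] = 15,  t[6] = 3,  t[7] = 19,  t[8] = 13,  t[9] = 21,  t[10] = 18,  t[11] = 22,  t[12] = 9,  t[13] = 11,  t[14] = 16,  t[15] = 17,  t[16] = 8,  t[17] = 20,  t[18] = 4,  t[19] = 10,  t[20] = 2,  t[21] = 5,  t[22] = 1,  t[23] = 14.
Since t[23] = t[1] = 14, the sequence is periodic with period 22.
(120 - 1) mod 22 = 9, so t[120] = t[10] = 18.

18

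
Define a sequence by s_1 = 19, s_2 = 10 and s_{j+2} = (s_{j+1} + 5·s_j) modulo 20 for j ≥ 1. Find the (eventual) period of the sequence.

6

s_1 = 19,  s_2 = 10,  s_3 = 5,  s_4 = 15,  s_5 = 0,  s_6 = 15,  s_7 = 15,  s_8 = 10,  s_9 = 5.
Since (s_8, s_9) = (s_2, s_3) = (10, 5) (two consecutive terms determine the rest), the sequence is eventually periodic: after a pre-period of length 1 it cycles with period 6.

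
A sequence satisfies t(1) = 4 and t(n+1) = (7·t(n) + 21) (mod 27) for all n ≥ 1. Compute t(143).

Listing terms: t(1) = 4, t(2) = 22, t(3) = 13, t(4) = 4.
Since t(4) = t(1) = 4, the sequence is periodic with period 3.
(143 - 1) mod 3 = 1, so t(143) = t(2) = 22.

22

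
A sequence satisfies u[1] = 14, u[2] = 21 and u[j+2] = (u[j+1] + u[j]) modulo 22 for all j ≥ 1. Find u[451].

u[1] = 14, u[2] = 21, u[3] = 13, u[4] = 12, u[5] = 3, u[6] = 15, u[7] = 18, u[8] = 11, u[9] = 7, u[10] = 18, u[11] = 3, u[12] = 21, u[13] = 2, u[14] = 1, u[15] = 3, u[16] = 4, u[17] = 7, u[18] = 11, u[19] = 18, u[20] = 7, u[21] = 3, u[22] = 10, u[23] = 13, u[24] = 1, u[25] = 14, u[26] = 15, u[27] = 7, u[28] = 0, u[29] = 7, u[30] = 7, u[31] = 14, u[32] = 21.
Since (u[31], u[32]) = (u[1], u[2]) = (14, 21) (two consecutive terms determine the rest), the sequence is periodic with period 30.
So u[451] = u[1 + ((451-1) mod 30)] = u[1] = 14.

14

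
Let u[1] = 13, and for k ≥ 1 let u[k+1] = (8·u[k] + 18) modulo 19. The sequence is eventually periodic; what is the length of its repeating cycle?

We have u[1] = 13, u[2] = 8, u[3] = 6, u[4] = 9, u[5] = 14, u[6] = 16, u[7] = 13.
The sequence repeats with period 6.

6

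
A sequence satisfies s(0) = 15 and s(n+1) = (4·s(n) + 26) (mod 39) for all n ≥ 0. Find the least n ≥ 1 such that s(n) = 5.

Computing terms: s(0) = 15; s(1) = 8; s(2) = 19; s(3) = 24; s(4) = 5; s(5) = 7; s(6) = 15.
The sequence repeats with period 6.
The value 5 first appears (with n ≥ 1) at s(4).

4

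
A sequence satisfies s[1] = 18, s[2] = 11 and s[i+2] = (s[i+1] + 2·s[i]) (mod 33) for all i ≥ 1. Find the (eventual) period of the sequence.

Computing terms: s[1] = 18; s[2] = 11; s[3] = 14; s[4] = 3; s[5] = 31; s[6] = 4; s[7] = 0; s[8] = 8; s[9] = 8; s[10] = 24; s[11] = 7; s[12] = 22; s[13] = 3; s[14] = 14; s[15] = 20; s[16] = 15; s[17] = 22; s[18] = 19; s[19] = 30; s[20] = 2; s[21] = 29; s[22] = 0; s[23] = 25; s[24] = 25; s[25] = 9; s[26] = 26; s[27] = 11; s[28] = 30; s[29] = 19; s[30] = 13; s[31] = 18; s[32] = 11.
The sequence repeats with period 30.

30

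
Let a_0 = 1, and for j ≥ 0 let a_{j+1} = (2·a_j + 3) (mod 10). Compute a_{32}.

1

Computing terms: a_0 = 1; a_1 = 5; a_2 = 3; a_3 = 9; a_4 = 1.
The sequence repeats with period 4.
So a_{32} = a_{0 + ((32-0) mod 4)} = a_0 = 1.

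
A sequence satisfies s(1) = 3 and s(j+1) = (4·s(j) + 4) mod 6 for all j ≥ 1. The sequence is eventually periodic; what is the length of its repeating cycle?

3

Listing terms: s(1) = 3, s(2) = 4, s(3) = 2, s(4) = 0, s(5) = 4.
Since s(5) = s(2) = 4, the sequence is eventually periodic: after a pre-period of length 1 it cycles with period 3.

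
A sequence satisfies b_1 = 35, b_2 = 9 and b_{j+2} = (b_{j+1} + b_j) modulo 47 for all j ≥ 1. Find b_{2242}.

9

b_1 = 35,  b_2 = 9,  b_3 = 44,  b_4 = 6,  b_5 = 3,  b_6 = 9,  b_7 = 12,  b_8 = 21,  b_9 = 33,  b_{10} = 7,  b_{11} = 40,  b_{12} = 0,  b_{13} = 40,  b_{14} = 40,  b_{15} = 33,  b_{16} = 26,  b_{17} = 12,  b_{18} = 38,  b_{19} = 3,  b_{20} = 41,  b_{21} = 44,  b_{22} = 38,  b_{23} = 35,  b_{24} = 26,  b_{25} = 14,  b_{26} = 40,  b_{27} = 7,  b_{28} = 0,  b_{29} = 7,  b_{30} = 7,  b_{31} = 14,  b_{32} = 21,  b_{33} = 35,  b_{34} = 9.
The sequence repeats with period 32.
(2242 - 1) mod 32 = 1, so b_{2242} = b_2 = 9.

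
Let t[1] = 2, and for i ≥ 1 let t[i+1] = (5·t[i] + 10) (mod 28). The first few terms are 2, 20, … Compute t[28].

0

t[1] = 2,  t[2] = 20,  t[3] = 26,  t[4] = 0,  t[5] = 10,  t[6] = 4,  t[7] = 2.
Since t[7] = t[1] = 2, the sequence is periodic with period 6.
So t[28] = t[1 + ((28-1) mod 6)] = t[4] = 0.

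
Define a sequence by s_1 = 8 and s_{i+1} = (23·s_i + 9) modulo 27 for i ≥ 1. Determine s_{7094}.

4

We have s_1 = 8; s_2 = 4; s_3 = 20; s_4 = 10; s_5 = 23; s_6 = 25; s_7 = 17; s_8 = 22; s_9 = 2; s_{10} = 1; s_{11} = 5; s_{12} = 16; s_{13} = 26; s_{14} = 13; s_{15} = 11; s_{16} = 19; s_{17} = 14; s_{18} = 7; s_{19} = 8.
The sequence repeats with period 18.
(7094 - 1) mod 18 = 1, so s_{7094} = s_2 = 4.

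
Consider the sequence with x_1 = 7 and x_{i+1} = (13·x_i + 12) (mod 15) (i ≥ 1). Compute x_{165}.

Computing terms: x_1 = 7, x_2 = 13, x_3 = 1, x_4 = 10, x_5 = 7.
Since x_5 = x_1 = 7, the sequence is periodic with period 4.
(165 - 1) mod 4 = 0, so x_{165} = x_1 = 7.

7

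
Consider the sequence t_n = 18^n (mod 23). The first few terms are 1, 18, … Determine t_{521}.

t_0 = 1; t_1 = 18; t_2 = 2; t_3 = 13; t_4 = 4; t_5 = 3; t_6 = 8; t_7 = 6; t_8 = 16; t_9 = 12; t_{10} = 9; t_{11} = 1.
The sequence repeats with period 11.
(521 - 0) mod 11 = 4, so t_{521} = t_4 = 4.

4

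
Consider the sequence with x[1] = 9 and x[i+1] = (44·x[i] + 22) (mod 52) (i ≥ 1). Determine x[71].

Computing terms: x[1] = 9; x[2] = 2; x[3] = 6; x[4] = 26; x[5] = 22; x[6] = 2.
Since x[6] = x[2] = 2, the sequence is eventually periodic: after a pre-period of length 1 it cycles with period 4.
For i ≥ 2, x[i] depends only on (i - 2) mod 4. (71 - 2) mod 4 = 1, so x[71] = x[3] = 6.

6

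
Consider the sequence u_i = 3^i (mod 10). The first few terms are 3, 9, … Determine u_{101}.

Computing terms: u_1 = 3,  u_2 = 9,  u_3 = 7,  u_4 = 1,  u_5 = 3.
Since u_5 = u_1 = 3, the sequence is periodic with period 4.
So u_{101} = u_{1 + ((101-1) mod 4)} = u_1 = 3.

3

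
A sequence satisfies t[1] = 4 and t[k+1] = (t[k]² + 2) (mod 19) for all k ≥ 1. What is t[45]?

t[1] = 4,  t[2] = 18,  t[3] = 3,  t[4] = 11,  t[5] = 9,  t[6] = 7,  t[7] = 13,  t[8] = 0,  t[9] = 2,  t[10] = 6,  t[11] = 0.
Since t[11] = t[8] = 0, the sequence is eventually periodic: after a pre-period of length 7 it cycles with period 3.
For k ≥ 8, t[k] depends only on (k - 8) mod 3. (45 - 8) mod 3 = 1, so t[45] = t[9] = 2.

2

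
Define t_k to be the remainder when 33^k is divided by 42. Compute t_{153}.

Listing terms: t_1 = 33; t_2 = 39; t_3 = 27; t_4 = 9; t_5 = 3; t_6 = 15; t_7 = 33.
The sequence repeats with period 6.
So t_{153} = t_{1 + ((153-1) mod 6)} = t_3 = 27.

27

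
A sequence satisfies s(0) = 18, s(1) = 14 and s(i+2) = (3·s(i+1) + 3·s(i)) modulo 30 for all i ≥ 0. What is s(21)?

s(0) = 18, s(1) = 14, s(2) = 6, s(3) = 0, s(4) = 18, s(5) = 24, s(6) = 6, s(7) = 0.
Since (s(6), s(7)) = (s(2), s(3)) = (6, 0) (two consecutive terms determine the rest), the sequence is eventually periodic: after a pre-period of length 2 it cycles with period 4.
For i ≥ 2, s(i) depends only on (i - 2) mod 4. (21 - 2) mod 4 = 3, so s(21) = s(5) = 24.

24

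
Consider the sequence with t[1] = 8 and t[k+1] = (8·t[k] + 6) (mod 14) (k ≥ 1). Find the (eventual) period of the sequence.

t[1] = 8, t[2] = 0, t[3] = 6, t[4] = 12, t[5] = 4, t[6] = 10, t[7] = 2, t[8] = 8.
Since t[8] = t[1] = 8, the sequence is periodic with period 7.

7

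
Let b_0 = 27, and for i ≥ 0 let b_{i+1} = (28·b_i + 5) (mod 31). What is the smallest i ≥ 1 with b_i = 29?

Listing terms: b_0 = 27,  b_1 = 17,  b_2 = 16,  b_3 = 19,  b_4 = 10,  b_5 = 6,  b_6 = 18,  b_7 = 13,  b_8 = 28,  b_9 = 14,  b_{10} = 25,  b_{11} = 23,  b_{12} = 29,  b_{13} = 11,  b_{14} = 3,  b_{15} = 27.
The sequence repeats with period 15.
The value 29 first appears (with i ≥ 1) at b_{12}.

12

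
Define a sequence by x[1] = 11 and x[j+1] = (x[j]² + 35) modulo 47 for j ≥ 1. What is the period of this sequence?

x[1] = 11, x[2] = 15, x[3] = 25, x[4] = 2, x[5] = 39, x[6] = 5, x[7] = 13, x[8] = 16, x[9] = 9, x[10] = 22, x[11] = 2.
Since x[11] = x[4] = 2, the sequence is eventually periodic: after a pre-period of length 3 it cycles with period 7.

7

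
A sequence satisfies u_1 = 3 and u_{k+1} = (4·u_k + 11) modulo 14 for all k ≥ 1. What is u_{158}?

9

Computing terms: u_1 = 3,  u_2 = 9,  u_3 = 5,  u_4 = 3.
The sequence repeats with period 3.
So u_{158} = u_{1 + ((158-1) mod 3)} = u_2 = 9.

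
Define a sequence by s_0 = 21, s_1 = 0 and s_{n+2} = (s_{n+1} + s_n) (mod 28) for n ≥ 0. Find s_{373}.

Computing terms: s_0 = 21; s_1 = 0; s_2 = 21; s_3 = 21; s_4 = 14; s_5 = 7; s_6 = 21; s_7 = 0.
Since (s_6, s_7) = (s_0, s_1) = (21, 0) (two consecutive terms determine the rest), the sequence is periodic with period 6.
So s_{373} = s_{0 + ((373-0) mod 6)} = s_1 = 0.

0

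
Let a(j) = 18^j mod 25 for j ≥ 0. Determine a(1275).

7

Computing terms: a(0) = 1,  a(1) = 18,  a(2) = 24,  a(3) = 7,  a(4) = 1.
Since a(4) = a(0) = 1, the sequence is periodic with period 4.
So a(1275) = a(0 + ((1275-0) mod 4)) = a(3) = 7.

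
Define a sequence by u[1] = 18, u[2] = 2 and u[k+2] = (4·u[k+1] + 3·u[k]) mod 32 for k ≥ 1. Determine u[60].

30

u[1] = 18, u[2] = 2, u[3] = 30, u[4] = 30, u[5] = 18, u[6] = 2.
Since (u[5], u[6]) = (u[1], u[2]) = (18, 2) (two consecutive terms determine the rest), the sequence is periodic with period 4.
So u[60] = u[1 + ((60-1) mod 4)] = u[4] = 30.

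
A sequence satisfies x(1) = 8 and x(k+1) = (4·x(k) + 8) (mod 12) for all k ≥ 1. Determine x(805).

Listing terms: x(1) = 8; x(2) = 4; x(3) = 0; x(4) = 8.
Since x(4) = x(1) = 8, the sequence is periodic with period 3.
(805 - 1) mod 3 = 0, so x(805) = x(1) = 8.

8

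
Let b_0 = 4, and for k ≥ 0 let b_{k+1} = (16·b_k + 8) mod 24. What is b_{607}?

b_0 = 4,  b_1 = 0,  b_2 = 8,  b_3 = 16,  b_4 = 0.
Since b_4 = b_1 = 0, the sequence is eventually periodic: after a pre-period of length 1 it cycles with period 3.
For k ≥ 1, b_k depends only on (k - 1) mod 3. (607 - 1) mod 3 = 0, so b_{607} = b_1 = 0.

0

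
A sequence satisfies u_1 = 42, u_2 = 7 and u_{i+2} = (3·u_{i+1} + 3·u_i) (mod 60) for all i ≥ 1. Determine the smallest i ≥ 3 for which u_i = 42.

4

We have u_1 = 42; u_2 = 7; u_3 = 27; u_4 = 42; u_5 = 27; u_6 = 27; u_7 = 42.
Since (u_6, u_7) = (u_3, u_4) = (27, 42) (two consecutive terms determine the rest), the sequence is eventually periodic: after a pre-period of length 2 it cycles with period 3.
The value 42 first appears (with i ≥ 3) at u_4.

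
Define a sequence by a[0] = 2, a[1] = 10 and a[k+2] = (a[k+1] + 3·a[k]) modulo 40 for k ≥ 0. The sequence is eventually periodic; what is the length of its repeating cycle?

24

We have a[0] = 2, a[1] = 10, a[2] = 16, a[3] = 6, a[4] = 14, a[5] = 32, a[6] = 34, a[7] = 10, a[8] = 32, a[9] = 22, a[10] = 38, a[11] = 24, a[12] = 18, a[13] = 10, a[14] = 24, a[15] = 14, a[16] = 6, a[17] = 8, a[18] = 26, a[19] = 10, a[20] = 8, a[21] = 38, a[22] = 22, a[23] = 16, a[24] = 2, a[25] = 10.
Since (a[24], a[25]) = (a[0], a[1]) = (2, 10) (two consecutive terms determine the rest), the sequence is periodic with period 24.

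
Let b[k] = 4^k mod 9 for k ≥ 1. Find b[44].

Computing terms: b[1] = 4,  b[2] = 7,  b[3] = 1,  b[4] = 4.
Since b[4] = b[1] = 4, the sequence is periodic with period 3.
So b[44] = b[1 + ((44-1) mod 3)] = b[2] = 7.

7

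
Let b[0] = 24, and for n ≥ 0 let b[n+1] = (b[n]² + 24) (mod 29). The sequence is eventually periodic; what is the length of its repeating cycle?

4

We have b[0] = 24, b[1] = 20, b[2] = 18, b[3] = 0, b[4] = 24.
Since b[4] = b[0] = 24, the sequence is periodic with period 4.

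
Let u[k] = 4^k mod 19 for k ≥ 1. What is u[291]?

Computing terms: u[1] = 4, u[2] = 16, u[3] = 7, u[4] = 9, u[5] = 17, u[6] = 11, u[7] = 6, u[8] = 5, u[9] = 1, u[10] = 4.
Since u[10] = u[1] = 4, the sequence is periodic with period 9.
(291 - 1) mod 9 = 2, so u[291] = u[3] = 7.

7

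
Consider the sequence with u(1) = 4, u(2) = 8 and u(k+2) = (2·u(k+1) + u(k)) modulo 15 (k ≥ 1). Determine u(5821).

Listing terms: u(1) = 4, u(2) = 8, u(3) = 5, u(4) = 3, u(5) = 11, u(6) = 10, u(7) = 1, u(8) = 12, u(9) = 10, u(10) = 2, u(11) = 14, u(12) = 0, u(13) = 14, u(14) = 13, u(15) = 10, u(16) = 3, u(17) = 1, u(18) = 5, u(19) = 11, u(20) = 12, u(21) = 5, u(22) = 7, u(23) = 4, u(24) = 0, u(25) = 4, u(26) = 8.
Since (u(25), u(26)) = (u(1), u(2)) = (4, 8) (two consecutive terms determine the rest), the sequence is periodic with period 24.
(5821 - 1) mod 24 = 12, so u(5821) = u(13) = 14.

14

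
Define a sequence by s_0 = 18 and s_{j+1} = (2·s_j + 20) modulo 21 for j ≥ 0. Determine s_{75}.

11

Computing terms: s_0 = 18,  s_1 = 14,  s_2 = 6,  s_3 = 11,  s_4 = 0,  s_5 = 20,  s_6 = 18.
Since s_6 = s_0 = 18, the sequence is periodic with period 6.
So s_{75} = s_{0 + ((75-0) mod 6)} = s_3 = 11.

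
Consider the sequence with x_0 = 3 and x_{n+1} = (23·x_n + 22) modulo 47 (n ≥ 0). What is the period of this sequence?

Computing terms: x_0 = 3,  x_1 = 44,  x_2 = 0,  x_3 = 22,  x_4 = 11,  x_5 = 40,  x_6 = 2,  x_7 = 21,  x_8 = 35,  x_9 = 28,  x_{10} = 8,  x_{11} = 18,  x_{12} = 13,  x_{13} = 39,  x_{14} = 26,  x_{15} = 9,  x_{16} = 41,  x_{17} = 25,  x_{18} = 33,  x_{19} = 29,  x_{20} = 31,  x_{21} = 30,  x_{22} = 7,  x_{23} = 42,  x_{24} = 1,  x_{25} = 45,  x_{26} = 23,  x_{27} = 34,  x_{28} = 5,  x_{29} = 43,  x_{30} = 24,  x_{31} = 10,  x_{32} = 17,  x_{33} = 37,  x_{34} = 27,  x_{35} = 32,  x_{36} = 6,  x_{37} = 19,  x_{38} = 36,  x_{39} = 4,  x_{40} = 20,  x_{41} = 12,  x_{42} = 16,  x_{43} = 14,  x_{44} = 15,  x_{45} = 38,  x_{46} = 3.
Since x_{46} = x_0 = 3, the sequence is periodic with period 46.

46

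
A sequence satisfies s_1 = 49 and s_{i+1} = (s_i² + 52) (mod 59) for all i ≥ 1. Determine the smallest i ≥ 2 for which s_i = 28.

3

Computing terms: s_1 = 49; s_2 = 34; s_3 = 28; s_4 = 10; s_5 = 34.
Since s_5 = s_2 = 34, the sequence is eventually periodic: after a pre-period of length 1 it cycles with period 3.
The value 28 first appears (with i ≥ 2) at s_3.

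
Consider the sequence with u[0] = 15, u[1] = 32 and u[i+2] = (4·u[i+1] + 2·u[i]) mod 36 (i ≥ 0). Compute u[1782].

24

Listing terms: u[0] = 15, u[1] = 32, u[2] = 14, u[3] = 12, u[4] = 4, u[5] = 4, u[6] = 24, u[7] = 32, u[8] = 32, u[9] = 12, u[10] = 4.
Since (u[9], u[10]) = (u[3], u[4]) = (12, 4) (two consecutive terms determine the rest), the sequence is eventually periodic: after a pre-period of length 3 it cycles with period 6.
For i ≥ 3, u[i] depends only on (i - 3) mod 6. (1782 - 3) mod 6 = 3, so u[1782] = u[6] = 24.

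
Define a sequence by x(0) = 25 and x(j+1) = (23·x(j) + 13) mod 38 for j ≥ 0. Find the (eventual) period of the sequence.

18

Computing terms: x(0) = 25, x(1) = 18, x(2) = 9, x(3) = 30, x(4) = 19, x(5) = 32, x(6) = 27, x(7) = 26, x(8) = 3, x(9) = 6, x(10) = 37, x(11) = 28, x(12) = 11, x(13) = 0, x(14) = 13, x(15) = 8, x(16) = 7, x(17) = 22, x(18) = 25.
The sequence repeats with period 18.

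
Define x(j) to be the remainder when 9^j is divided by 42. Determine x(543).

15

Computing terms: x(1) = 9,  x(2) = 39,  x(3) = 15,  x(4) = 9.
The sequence repeats with period 3.
So x(543) = x(1 + ((543-1) mod 3)) = x(3) = 15.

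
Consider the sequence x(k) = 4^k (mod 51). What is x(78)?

We have x(0) = 1; x(1) = 4; x(2) = 16; x(3) = 13; x(4) = 1.
Since x(4) = x(0) = 1, the sequence is periodic with period 4.
(78 - 0) mod 4 = 2, so x(78) = x(2) = 16.

16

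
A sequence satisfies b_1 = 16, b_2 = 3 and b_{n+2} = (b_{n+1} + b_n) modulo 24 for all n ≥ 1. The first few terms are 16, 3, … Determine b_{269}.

We have b_1 = 16; b_2 = 3; b_3 = 19; b_4 = 22; b_5 = 17; b_6 = 15; b_7 = 8; b_8 = 23; b_9 = 7; b_{10} = 6; b_{11} = 13; b_{12} = 19; b_{13} = 8; b_{14} = 3; b_{15} = 11; b_{16} = 14; b_{17} = 1; b_{18} = 15; b_{19} = 16; b_{20} = 7; b_{21} = 23; b_{22} = 6; b_{23} = 5; b_{24} = 11; b_{25} = 16; b_{26} = 3.
The sequence repeats with period 24.
So b_{269} = b_{1 + ((269-1) mod 24)} = b_5 = 17.

17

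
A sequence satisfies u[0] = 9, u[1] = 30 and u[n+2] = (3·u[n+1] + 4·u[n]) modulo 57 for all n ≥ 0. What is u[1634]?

54

We have u[0] = 9; u[1] = 30; u[2] = 12; u[3] = 42; u[4] = 3; u[5] = 6; u[6] = 30; u[7] = 0; u[8] = 6; u[9] = 18; u[10] = 21; u[11] = 21; u[12] = 33; u[13] = 12; u[14] = 54; u[15] = 39; u[16] = 48; u[17] = 15; u[18] = 9; u[19] = 30.
Since (u[18], u[19]) = (u[0], u[1]) = (9, 30) (two consecutive terms determine the rest), the sequence is periodic with period 18.
(1634 - 0) mod 18 = 14, so u[1634] = u[14] = 54.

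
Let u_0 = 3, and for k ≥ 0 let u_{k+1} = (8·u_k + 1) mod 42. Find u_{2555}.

u_0 = 3; u_1 = 25; u_2 = 33; u_3 = 13; u_4 = 21; u_5 = 1; u_6 = 9; u_7 = 31; u_8 = 39; u_9 = 19; u_{10} = 27; u_{11} = 7; u_{12} = 15; u_{13} = 37; u_{14} = 3.
The sequence repeats with period 14.
So u_{2555} = u_{0 + ((2555-0) mod 14)} = u_7 = 31.

31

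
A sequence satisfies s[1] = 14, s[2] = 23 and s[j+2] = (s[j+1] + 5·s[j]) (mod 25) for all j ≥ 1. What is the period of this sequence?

Computing terms: s[1] = 14, s[2] = 23, s[3] = 18, s[4] = 8, s[5] = 23, s[6] = 13, s[7] = 3, s[8] = 18, s[9] = 8.
Since (s[8], s[9]) = (s[3], s[4]) = (18, 8) (two consecutive terms determine the rest), the sequence is eventually periodic: after a pre-period of length 2 it cycles with period 5.

5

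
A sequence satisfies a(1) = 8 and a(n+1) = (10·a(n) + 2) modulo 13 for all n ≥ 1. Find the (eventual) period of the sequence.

6

We have a(1) = 8,  a(2) = 4,  a(3) = 3,  a(4) = 6,  a(5) = 10,  a(6) = 11,  a(7) = 8.
The sequence repeats with period 6.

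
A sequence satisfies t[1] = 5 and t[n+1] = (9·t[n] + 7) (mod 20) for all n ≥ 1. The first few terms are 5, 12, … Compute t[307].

t[1] = 5, t[2] = 12, t[3] = 15, t[4] = 2, t[5] = 5.
Since t[5] = t[1] = 5, the sequence is periodic with period 4.
So t[307] = t[1 + ((307-1) mod 4)] = t[3] = 15.

15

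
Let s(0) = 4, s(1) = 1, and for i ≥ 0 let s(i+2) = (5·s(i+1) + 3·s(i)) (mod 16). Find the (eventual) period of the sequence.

12

We have s(0) = 4, s(1) = 1, s(2) = 1, s(3) = 8, s(4) = 11, s(5) = 15, s(6) = 12, s(7) = 9, s(8) = 1, s(9) = 0, s(10) = 3, s(11) = 15, s(12) = 4, s(13) = 1.
Since (s(12), s(13)) = (s(0), s(1)) = (4, 1) (two consecutive terms determine the rest), the sequence is periodic with period 12.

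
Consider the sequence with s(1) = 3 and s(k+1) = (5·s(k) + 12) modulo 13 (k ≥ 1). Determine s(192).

Listing terms: s(1) = 3; s(2) = 1; s(3) = 4; s(4) = 6; s(5) = 3.
The sequence repeats with period 4.
(192 - 1) mod 4 = 3, so s(192) = s(4) = 6.

6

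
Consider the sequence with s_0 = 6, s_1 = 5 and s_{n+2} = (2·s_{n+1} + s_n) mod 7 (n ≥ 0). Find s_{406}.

Listing terms: s_0 = 6, s_1 = 5, s_2 = 2, s_3 = 2, s_4 = 6, s_5 = 0, s_6 = 6, s_7 = 5.
The sequence repeats with period 6.
(406 - 0) mod 6 = 4, so s_{406} = s_4 = 6.

6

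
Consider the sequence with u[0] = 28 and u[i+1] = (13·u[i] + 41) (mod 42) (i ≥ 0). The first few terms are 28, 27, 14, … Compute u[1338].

We have u[0] = 28, u[1] = 27, u[2] = 14, u[3] = 13, u[4] = 0, u[5] = 41, u[6] = 28.
The sequence repeats with period 6.
(1338 - 0) mod 6 = 0, so u[1338] = u[0] = 28.

28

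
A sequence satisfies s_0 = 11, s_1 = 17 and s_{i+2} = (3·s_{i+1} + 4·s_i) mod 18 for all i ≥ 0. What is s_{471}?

11

Computing terms: s_0 = 11; s_1 = 17; s_2 = 5; s_3 = 11; s_4 = 17.
The sequence repeats with period 3.
So s_{471} = s_{0 + ((471-0) mod 3)} = s_0 = 11.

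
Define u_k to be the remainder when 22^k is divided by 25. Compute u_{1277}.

12

Computing terms: u_1 = 22,  u_2 = 9,  u_3 = 23,  u_4 = 6,  u_5 = 7,  u_6 = 4,  u_7 = 13,  u_8 = 11,  u_9 = 17,  u_{10} = 24,  u_{11} = 3,  u_{12} = 16,  u_{13} = 2,  u_{14} = 19,  u_{15} = 18,  u_{16} = 21,  u_{17} = 12,  u_{18} = 14,  u_{19} = 8,  u_{20} = 1,  u_{21} = 22.
The sequence repeats with period 20.
(1277 - 1) mod 20 = 16, so u_{1277} = u_{17} = 12.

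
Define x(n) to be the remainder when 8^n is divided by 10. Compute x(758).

4

Listing terms: x(0) = 1; x(1) = 8; x(2) = 4; x(3) = 2; x(4) = 6; x(5) = 8.
Since x(5) = x(1) = 8, the sequence is eventually periodic: after a pre-period of length 1 it cycles with period 4.
For n ≥ 1, x(n) depends only on (n - 1) mod 4. (758 - 1) mod 4 = 1, so x(758) = x(2) = 4.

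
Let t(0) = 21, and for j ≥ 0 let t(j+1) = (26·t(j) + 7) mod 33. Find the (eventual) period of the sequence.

10

We have t(0) = 21,  t(1) = 25,  t(2) = 30,  t(3) = 28,  t(4) = 9,  t(5) = 10,  t(6) = 3,  t(7) = 19,  t(8) = 6,  t(9) = 31,  t(10) = 21.
Since t(10) = t(0) = 21, the sequence is periodic with period 10.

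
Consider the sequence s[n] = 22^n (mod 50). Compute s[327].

38

s[1] = 22; s[2] = 34; s[3] = 48; s[4] = 6; s[5] = 32; s[6] = 4; s[7] = 38; s[8] = 36; s[9] = 42; s[10] = 24; s[11] = 28; s[12] = 16; s[13] = 2; s[14] = 44; s[15] = 18; s[16] = 46; s[17] = 12; s[18] = 14; s[19] = 8; s[20] = 26; s[21] = 22.
Since s[21] = s[1] = 22, the sequence is periodic with period 20.
(327 - 1) mod 20 = 6, so s[327] = s[7] = 38.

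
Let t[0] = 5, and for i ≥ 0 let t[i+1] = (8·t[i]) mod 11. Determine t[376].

4

Computing terms: t[0] = 5; t[1] = 7; t[2] = 1; t[3] = 8; t[4] = 9; t[5] = 6; t[6] = 4; t[7] = 10; t[8] = 3; t[9] = 2; t[10] = 5.
The sequence repeats with period 10.
So t[376] = t[0 + ((376-0) mod 10)] = t[6] = 4.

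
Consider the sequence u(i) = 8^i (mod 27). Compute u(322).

u(1) = 8; u(2) = 10; u(3) = 26; u(4) = 19; u(5) = 17; u(6) = 1; u(7) = 8.
Since u(7) = u(1) = 8, the sequence is periodic with period 6.
(322 - 1) mod 6 = 3, so u(322) = u(4) = 19.

19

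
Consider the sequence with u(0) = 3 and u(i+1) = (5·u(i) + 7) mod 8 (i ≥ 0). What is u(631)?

Listing terms: u(0) = 3; u(1) = 6; u(2) = 5; u(3) = 0; u(4) = 7; u(5) = 2; u(6) = 1; u(7) = 4; u(8) = 3.
The sequence repeats with period 8.
So u(631) = u(0 + ((631-0) mod 8)) = u(7) = 4.

4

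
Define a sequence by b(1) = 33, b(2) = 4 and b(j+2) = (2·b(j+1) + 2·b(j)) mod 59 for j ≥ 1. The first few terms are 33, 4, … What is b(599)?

Computing terms: b(1) = 33; b(2) = 4; b(3) = 15; b(4) = 38; b(5) = 47; b(6) = 52; b(7) = 21; b(8) = 28; b(9) = 39; b(10) = 16; b(11) = 51; b(12) = 16; b(13) = 16; b(14) = 5; b(15) = 42; b(16) = 35; b(17) = 36; b(18) = 24; b(19) = 2; b(20) = 52; b(21) = 49; b(22) = 25; b(23) = 30; b(24) = 51; b(25) = 44; b(26) = 13; b(27) = 55; b(28) = 18; b(29) = 28; b(30) = 33; b(31) = 4.
The sequence repeats with period 29.
(599 - 1) mod 29 = 18, so b(599) = b(19) = 2.

2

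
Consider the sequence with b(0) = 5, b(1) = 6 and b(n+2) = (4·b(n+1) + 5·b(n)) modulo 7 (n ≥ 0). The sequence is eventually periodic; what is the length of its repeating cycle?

6

Listing terms: b(0) = 5,  b(1) = 6,  b(2) = 0,  b(3) = 2,  b(4) = 1,  b(5) = 0,  b(6) = 5,  b(7) = 6.
The sequence repeats with period 6.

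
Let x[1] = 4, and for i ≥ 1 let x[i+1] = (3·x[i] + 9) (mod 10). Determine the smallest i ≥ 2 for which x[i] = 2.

3

Computing terms: x[1] = 4; x[2] = 1; x[3] = 2; x[4] = 5; x[5] = 4.
Since x[5] = x[1] = 4, the sequence is periodic with period 4.
The value 2 first appears (with i ≥ 2) at x[3].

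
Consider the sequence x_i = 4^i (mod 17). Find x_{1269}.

Computing terms: x_1 = 4, x_2 = 16, x_3 = 13, x_4 = 1, x_5 = 4.
The sequence repeats with period 4.
(1269 - 1) mod 4 = 0, so x_{1269} = x_1 = 4.

4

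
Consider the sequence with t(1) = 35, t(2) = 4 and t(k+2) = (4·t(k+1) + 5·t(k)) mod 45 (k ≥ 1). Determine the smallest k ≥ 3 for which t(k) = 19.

t(1) = 35; t(2) = 4; t(3) = 11; t(4) = 19; t(5) = 41; t(6) = 34; t(7) = 26; t(8) = 4; t(9) = 11.
Since (t(8), t(9)) = (t(2), t(3)) = (4, 11) (two consecutive terms determine the rest), the sequence is eventually periodic: after a pre-period of length 1 it cycles with period 6.
The value 19 first appears (with k ≥ 3) at t(4).

4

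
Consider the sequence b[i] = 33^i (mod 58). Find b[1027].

Listing terms: b[0] = 1,  b[1] = 33,  b[2] = 45,  b[3] = 35,  b[4] = 53,  b[5] = 9,  b[6] = 7,  b[7] = 57,  b[8] = 25,  b[9] = 13,  b[10] = 23,  b[11] = 5,  b[12] = 49,  b[13] = 51,  b[14] = 1.
The sequence repeats with period 14.
(1027 - 0) mod 14 = 5, so b[1027] = b[5] = 9.

9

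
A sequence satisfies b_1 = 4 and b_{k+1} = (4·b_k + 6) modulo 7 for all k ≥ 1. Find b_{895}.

b_1 = 4,  b_2 = 1,  b_3 = 3,  b_4 = 4.
The sequence repeats with period 3.
So b_{895} = b_{1 + ((895-1) mod 3)} = b_1 = 4.

4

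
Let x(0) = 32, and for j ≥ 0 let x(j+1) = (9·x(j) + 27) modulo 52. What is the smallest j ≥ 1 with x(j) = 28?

8

x(0) = 32, x(1) = 3, x(2) = 2, x(3) = 45, x(4) = 16, x(5) = 15, x(6) = 6, x(7) = 29, x(8) = 28, x(9) = 19, x(10) = 42, x(11) = 41, x(12) = 32.
The sequence repeats with period 12.
The value 28 first appears (with j ≥ 1) at x(8).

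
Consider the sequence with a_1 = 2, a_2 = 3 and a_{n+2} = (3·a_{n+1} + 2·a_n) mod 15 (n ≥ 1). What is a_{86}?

a_1 = 2,  a_2 = 3,  a_3 = 13,  a_4 = 0,  a_5 = 11,  a_6 = 3,  a_7 = 1,  a_8 = 9,  a_9 = 14,  a_{10} = 0,  a_{11} = 13,  a_{12} = 9,  a_{13} = 8,  a_{14} = 12,  a_{15} = 7,  a_{16} = 0,  a_{17} = 14,  a_{18} = 12,  a_{19} = 4,  a_{20} = 6,  a_{21} = 11,  a_{22} = 0,  a_{23} = 7,  a_{24} = 6,  a_{25} = 2,  a_{26} = 3.
Since (a_{25}, a_{26}) = (a_1, a_2) = (2, 3) (two consecutive terms determine the rest), the sequence is periodic with period 24.
So a_{86} = a_{1 + ((86-1) mod 24)} = a_{14} = 12.

12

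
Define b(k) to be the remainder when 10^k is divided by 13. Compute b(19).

10

We have b(1) = 10, b(2) = 9, b(3) = 12, b(4) = 3, b(5) = 4, b(6) = 1, b(7) = 10.
The sequence repeats with period 6.
So b(19) = b(1 + ((19-1) mod 6)) = b(1) = 10.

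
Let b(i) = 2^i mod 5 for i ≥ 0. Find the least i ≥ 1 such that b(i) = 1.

Computing terms: b(0) = 1,  b(1) = 2,  b(2) = 4,  b(3) = 3,  b(4) = 1.
Since b(4) = b(0) = 1, the sequence is periodic with period 4.
The value 1 next appears (with i ≥ 1) at b(4).

4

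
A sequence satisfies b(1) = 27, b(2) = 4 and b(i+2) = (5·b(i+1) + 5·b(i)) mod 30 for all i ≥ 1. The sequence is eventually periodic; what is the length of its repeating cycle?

3

Computing terms: b(1) = 27,  b(2) = 4,  b(3) = 5,  b(4) = 15,  b(5) = 10,  b(6) = 5,  b(7) = 15.
Since (b(6), b(7)) = (b(3), b(4)) = (5, 15) (two consecutive terms determine the rest), the sequence is eventually periodic: after a pre-period of length 2 it cycles with period 3.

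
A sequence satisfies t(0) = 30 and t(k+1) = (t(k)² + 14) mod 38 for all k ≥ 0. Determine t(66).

t(0) = 30; t(1) = 2; t(2) = 18; t(3) = 34; t(4) = 30.
The sequence repeats with period 4.
(66 - 0) mod 4 = 2, so t(66) = t(2) = 18.

18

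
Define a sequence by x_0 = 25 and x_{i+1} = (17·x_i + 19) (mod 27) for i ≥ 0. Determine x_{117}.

We have x_0 = 25, x_1 = 12, x_2 = 7, x_3 = 3, x_4 = 16, x_5 = 21, x_6 = 25.
Since x_6 = x_0 = 25, the sequence is periodic with period 6.
(117 - 0) mod 6 = 3, so x_{117} = x_3 = 3.

3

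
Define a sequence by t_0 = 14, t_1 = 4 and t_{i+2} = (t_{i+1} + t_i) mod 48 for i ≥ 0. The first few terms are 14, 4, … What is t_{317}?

14

t_0 = 14, t_1 = 4, t_2 = 18, t_3 = 22, t_4 = 40, t_5 = 14, t_6 = 6, t_7 = 20, t_8 = 26, t_9 = 46, t_{10} = 24, t_{11} = 22, t_{12} = 46, t_{13} = 20, t_{14} = 18, t_{15} = 38, t_{16} = 8, t_{17} = 46, t_{18} = 6, t_{19} = 4, t_{20} = 10, t_{21} = 14, t_{22} = 24, t_{23} = 38, t_{24} = 14, t_{25} = 4.
The sequence repeats with period 24.
So t_{317} = t_{0 + ((317-0) mod 24)} = t_5 = 14.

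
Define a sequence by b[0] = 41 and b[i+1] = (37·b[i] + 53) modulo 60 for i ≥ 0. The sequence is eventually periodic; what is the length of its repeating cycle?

We have b[0] = 41; b[1] = 10; b[2] = 3; b[3] = 44; b[4] = 1; b[5] = 30; b[6] = 23; b[7] = 4; b[8] = 21; b[9] = 50; b[10] = 43; b[11] = 24; b[12] = 41.
The sequence repeats with period 12.

12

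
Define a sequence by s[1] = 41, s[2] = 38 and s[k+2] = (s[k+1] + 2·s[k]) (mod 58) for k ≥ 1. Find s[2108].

50

Listing terms: s[1] = 41,  s[2] = 38,  s[3] = 4,  s[4] = 22,  s[5] = 30,  s[6] = 16,  s[7] = 18,  s[8] = 50,  s[9] = 28,  s[10] = 12,  s[11] = 10,  s[12] = 34,  s[13] = 54,  s[14] = 6,  s[15] = 56,  s[16] = 10,  s[17] = 6,  s[18] = 26,  s[19] = 38,  s[20] = 32,  s[21] = 50,  s[22] = 56,  s[23] = 40,  s[24] = 36,  s[25] = 0,  s[26] = 14,  s[27] = 14,  s[28] = 42,  s[29] = 12,  s[30] = 38,  s[31] = 4.
Since (s[30], s[31]) = (s[2], s[3]) = (38, 4) (two consecutive terms determine the rest), the sequence is eventually periodic: after a pre-period of length 1 it cycles with period 28.
For k ≥ 2, s[k] depends only on (k - 2) mod 28. (2108 - 2) mod 28 = 6, so s[2108] = s[8] = 50.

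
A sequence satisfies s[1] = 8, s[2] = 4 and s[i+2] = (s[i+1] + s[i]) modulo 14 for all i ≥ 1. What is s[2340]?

Listing terms: s[1] = 8,  s[2] = 4,  s[3] = 12,  s[4] = 2,  s[5] = 0,  s[6] = 2,  s[7] = 2,  s[8] = 4,  s[9] = 6,  s[10] = 10,  s[11] = 2,  s[12] = 12,  s[13] = 0,  s[14] = 12,  s[15] = 12,  s[16] = 10,  s[17] = 8,  s[18] = 4.
Since (s[17], s[18]) = (s[1], s[2]) = (8, 4) (two consecutive terms determine the rest), the sequence is periodic with period 16.
So s[2340] = s[1 + ((2340-1) mod 16)] = s[4] = 2.

2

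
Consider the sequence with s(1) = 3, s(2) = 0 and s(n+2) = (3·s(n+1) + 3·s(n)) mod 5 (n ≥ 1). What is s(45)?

Computing terms: s(1) = 3; s(2) = 0; s(3) = 4; s(4) = 2; s(5) = 3; s(6) = 0.
The sequence repeats with period 4.
So s(45) = s(1 + ((45-1) mod 4)) = s(1) = 3.

3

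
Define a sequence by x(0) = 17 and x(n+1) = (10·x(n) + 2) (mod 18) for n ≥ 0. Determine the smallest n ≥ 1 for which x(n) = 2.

6

Listing terms: x(0) = 17; x(1) = 10; x(2) = 12; x(3) = 14; x(4) = 16; x(5) = 0; x(6) = 2; x(7) = 4; x(8) = 6; x(9) = 8; x(10) = 10.
Since x(10) = x(1) = 10, the sequence is eventually periodic: after a pre-period of length 1 it cycles with period 9.
The value 2 first appears (with n ≥ 1) at x(6).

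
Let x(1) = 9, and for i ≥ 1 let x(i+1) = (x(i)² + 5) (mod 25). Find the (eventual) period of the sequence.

4

We have x(1) = 9,  x(2) = 11,  x(3) = 1,  x(4) = 6,  x(5) = 16,  x(6) = 11.
Since x(6) = x(2) = 11, the sequence is eventually periodic: after a pre-period of length 1 it cycles with period 4.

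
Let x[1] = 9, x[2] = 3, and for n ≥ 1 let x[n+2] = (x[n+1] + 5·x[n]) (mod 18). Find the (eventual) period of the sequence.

x[1] = 9, x[2] = 3, x[3] = 12, x[4] = 9, x[5] = 15, x[6] = 6, x[7] = 9, x[8] = 3.
Since (x[7], x[8]) = (x[1], x[2]) = (9, 3) (two consecutive terms determine the rest), the sequence is periodic with period 6.

6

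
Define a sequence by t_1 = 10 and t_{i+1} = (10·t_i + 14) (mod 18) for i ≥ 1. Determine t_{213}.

8

Listing terms: t_1 = 10,  t_2 = 6,  t_3 = 2,  t_4 = 16,  t_5 = 12,  t_6 = 8,  t_7 = 4,  t_8 = 0,  t_9 = 14,  t_{10} = 10.
Since t_{10} = t_1 = 10, the sequence is periodic with period 9.
(213 - 1) mod 9 = 5, so t_{213} = t_6 = 8.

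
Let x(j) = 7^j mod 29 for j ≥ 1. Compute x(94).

24

x(1) = 7,  x(2) = 20,  x(3) = 24,  x(4) = 23,  x(5) = 16,  x(6) = 25,  x(7) = 1,  x(8) = 7.
Since x(8) = x(1) = 7, the sequence is periodic with period 7.
(94 - 1) mod 7 = 2, so x(94) = x(3) = 24.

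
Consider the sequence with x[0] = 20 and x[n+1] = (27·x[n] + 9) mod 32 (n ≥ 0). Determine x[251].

9

We have x[0] = 20,  x[1] = 5,  x[2] = 16,  x[3] = 25,  x[4] = 12,  x[5] = 13,  x[6] = 8,  x[7] = 1,  x[8] = 4,  x[9] = 21,  x[10] = 0,  x[11] = 9,  x[12] = 28,  x[13] = 29,  x[14] = 24,  x[15] = 17,  x[16] = 20.
The sequence repeats with period 16.
So x[251] = x[0 + ((251-0) mod 16)] = x[11] = 9.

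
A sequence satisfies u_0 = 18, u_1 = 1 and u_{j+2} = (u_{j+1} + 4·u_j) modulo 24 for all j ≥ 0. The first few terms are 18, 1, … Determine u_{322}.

Computing terms: u_0 = 18, u_1 = 1, u_2 = 1, u_3 = 5, u_4 = 9, u_5 = 5, u_6 = 17, u_7 = 13, u_8 = 9, u_9 = 13, u_{10} = 1, u_{11} = 5.
Since (u_{10}, u_{11}) = (u_2, u_3) = (1, 5) (two consecutive terms determine the rest), the sequence is eventually periodic: after a pre-period of length 2 it cycles with period 8.
For j ≥ 2, u_j depends only on (j - 2) mod 8. (322 - 2) mod 8 = 0, so u_{322} = u_2 = 1.

1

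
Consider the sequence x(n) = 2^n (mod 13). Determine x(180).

x(0) = 1, x(1) = 2, x(2) = 4, x(3) = 8, x(4) = 3, x(5) = 6, x(6) = 12, x(7) = 11, x(8) = 9, x(9) = 5, x(10) = 10, x(11) = 7, x(12) = 1.
The sequence repeats with period 12.
(180 - 0) mod 12 = 0, so x(180) = x(0) = 1.

1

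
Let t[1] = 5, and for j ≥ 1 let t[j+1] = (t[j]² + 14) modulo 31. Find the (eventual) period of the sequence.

We have t[1] = 5,  t[2] = 8,  t[3] = 16,  t[4] = 22,  t[5] = 2,  t[6] = 18,  t[7] = 28,  t[8] = 23,  t[9] = 16.
Since t[9] = t[3] = 16, the sequence is eventually periodic: after a pre-period of length 2 it cycles with period 6.

6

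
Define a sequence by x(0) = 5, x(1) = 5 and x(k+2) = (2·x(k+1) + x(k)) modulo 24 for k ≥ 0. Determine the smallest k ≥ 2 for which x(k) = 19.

We have x(0) = 5, x(1) = 5, x(2) = 15, x(3) = 11, x(4) = 13, x(5) = 13, x(6) = 15, x(7) = 19, x(8) = 5, x(9) = 5.
Since (x(8), x(9)) = (x(0), x(1)) = (5, 5) (two consecutive terms determine the rest), the sequence is periodic with period 8.
The value 19 first appears (with k ≥ 2) at x(7).

7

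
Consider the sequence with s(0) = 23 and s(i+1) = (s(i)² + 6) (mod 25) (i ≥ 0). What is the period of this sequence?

3

Computing terms: s(0) = 23, s(1) = 10, s(2) = 6, s(3) = 17, s(4) = 20, s(5) = 6.
Since s(5) = s(2) = 6, the sequence is eventually periodic: after a pre-period of length 2 it cycles with period 3.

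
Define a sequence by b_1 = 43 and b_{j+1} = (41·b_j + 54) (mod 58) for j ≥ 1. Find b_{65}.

43

Listing terms: b_1 = 43, b_2 = 19, b_3 = 21, b_4 = 45, b_5 = 43.
Since b_5 = b_1 = 43, the sequence is periodic with period 4.
(65 - 1) mod 4 = 0, so b_{65} = b_1 = 43.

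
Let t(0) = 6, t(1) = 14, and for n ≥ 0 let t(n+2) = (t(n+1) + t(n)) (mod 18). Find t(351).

We have t(0) = 6; t(1) = 14; t(2) = 2; t(3) = 16; t(4) = 0; t(5) = 16; t(6) = 16; t(7) = 14; t(8) = 12; t(9) = 8; t(10) = 2; t(11) = 10; t(12) = 12; t(13) = 4; t(14) = 16; t(15) = 2; t(16) = 0; t(17) = 2; t(18) = 2; t(19) = 4; t(20) = 6; t(21) = 10; t(22) = 16; t(23) = 8; t(24) = 6; t(25) = 14.
The sequence repeats with period 24.
(351 - 0) mod 24 = 15, so t(351) = t(15) = 2.

2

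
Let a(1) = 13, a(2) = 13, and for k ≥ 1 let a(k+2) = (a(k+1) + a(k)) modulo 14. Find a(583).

a(1) = 13,  a(2) = 13,  a(3) = 12,  a(4) = 11,  a(5) = 9,  a(6) = 6,  a(7) = 1,  a(8) = 7,  a(9) = 8,  a(10) = 1,  a(11) = 9,  a(12) = 10,  a(13) = 5,  a(14) = 1,  a(15) = 6,  a(16) = 7,  a(17) = 13,  a(18) = 6,  a(19) = 5,  a(20) = 11,  a(21) = 2,  a(22) = 13,  a(23) = 1,  a(24) = 0,  a(25) = 1,  a(26) = 1,  a(27) = 2,  a(28) = 3,  a(29) = 5,  a(30) = 8,  a(31) = 13,  a(32) = 7,  a(33) = 6,  a(34) = 13,  a(35) = 5,  a(36) = 4,  a(37) = 9,  a(38) = 13,  a(39) = 8,  a(40) = 7,  a(41) = 1,  a(42) = 8,  a(43) = 9,  a(44) = 3,  a(45) = 12,  a(46) = 1,  a(47) = 13,  a(48) = 0,  a(49) = 13,  a(50) = 13.
Since (a(49), a(50)) = (a(1), a(2)) = (13, 13) (two consecutive terms determine the rest), the sequence is periodic with period 48.
So a(583) = a(1 + ((583-1) mod 48)) = a(7) = 1.

1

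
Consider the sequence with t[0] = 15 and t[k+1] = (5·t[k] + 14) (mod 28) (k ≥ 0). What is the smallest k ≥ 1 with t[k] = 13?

t[0] = 15,  t[1] = 5,  t[2] = 11,  t[3] = 13,  t[4] = 23,  t[5] = 17,  t[6] = 15.
Since t[6] = t[0] = 15, the sequence is periodic with period 6.
The value 13 first appears (with k ≥ 1) at t[3].

3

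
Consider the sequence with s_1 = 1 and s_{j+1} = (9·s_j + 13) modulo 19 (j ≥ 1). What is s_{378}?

We have s_1 = 1,  s_2 = 3,  s_3 = 2,  s_4 = 12,  s_5 = 7,  s_6 = 0,  s_7 = 13,  s_8 = 16,  s_9 = 5,  s_{10} = 1.
The sequence repeats with period 9.
(378 - 1) mod 9 = 8, so s_{378} = s_9 = 5.

5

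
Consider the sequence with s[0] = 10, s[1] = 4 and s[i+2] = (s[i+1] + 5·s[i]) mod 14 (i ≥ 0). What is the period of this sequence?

We have s[0] = 10,  s[1] = 4,  s[2] = 12,  s[3] = 4,  s[4] = 8,  s[5] = 0,  s[6] = 12,  s[7] = 12,  s[8] = 2,  s[9] = 6,  s[10] = 2,  s[11] = 4,  s[12] = 0,  s[13] = 6,  s[14] = 6,  s[15] = 8,  s[16] = 10,  s[17] = 8,  s[18] = 2,  s[19] = 0,  s[20] = 10,  s[21] = 10,  s[22] = 4.
Since (s[21], s[22]) = (s[0], s[1]) = (10, 4) (two consecutive terms determine the rest), the sequence is periodic with period 21.

21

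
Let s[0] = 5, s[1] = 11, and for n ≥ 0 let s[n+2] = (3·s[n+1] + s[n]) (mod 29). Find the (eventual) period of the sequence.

s[0] = 5; s[1] = 11; s[2] = 9; s[3] = 9; s[4] = 7; s[5] = 1; s[6] = 10; s[7] = 2; s[8] = 16; s[9] = 21; s[10] = 21; s[11] = 26; s[12] = 12; s[13] = 4; s[14] = 24; s[15] = 18; s[16] = 20; s[17] = 20; s[18] = 22; s[19] = 28; s[20] = 19; s[21] = 27; s[22] = 13; s[23] = 8; s[24] = 8; s[25] = 3; s[26] = 17; s[27] = 25; s[28] = 5; s[29] = 11.
Since (s[28], s[29]) = (s[0], s[1]) = (5, 11) (two consecutive terms determine the rest), the sequence is periodic with period 28.

28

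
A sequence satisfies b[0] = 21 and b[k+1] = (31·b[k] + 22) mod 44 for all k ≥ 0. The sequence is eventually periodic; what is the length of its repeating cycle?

5

b[0] = 21; b[1] = 13; b[2] = 29; b[3] = 41; b[4] = 17; b[5] = 21.
The sequence repeats with period 5.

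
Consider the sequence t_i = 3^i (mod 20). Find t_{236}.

Listing terms: t_0 = 1, t_1 = 3, t_2 = 9, t_3 = 7, t_4 = 1.
Since t_4 = t_0 = 1, the sequence is periodic with period 4.
So t_{236} = t_{0 + ((236-0) mod 4)} = t_0 = 1.

1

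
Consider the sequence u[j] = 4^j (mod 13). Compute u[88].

u[1] = 4, u[2] = 3, u[3] = 12, u[4] = 9, u[5] = 10, u[6] = 1, u[7] = 4.
The sequence repeats with period 6.
So u[88] = u[1 + ((88-1) mod 6)] = u[4] = 9.

9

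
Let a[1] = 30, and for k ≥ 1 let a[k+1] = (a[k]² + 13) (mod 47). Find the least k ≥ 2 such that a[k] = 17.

6

a[1] = 30, a[2] = 20, a[3] = 37, a[4] = 19, a[5] = 45, a[6] = 17, a[7] = 20.
Since a[7] = a[2] = 20, the sequence is eventually periodic: after a pre-period of length 1 it cycles with period 5.
The value 17 first appears (with k ≥ 2) at a[6].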